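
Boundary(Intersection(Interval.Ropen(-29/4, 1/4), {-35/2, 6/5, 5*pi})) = EmptySet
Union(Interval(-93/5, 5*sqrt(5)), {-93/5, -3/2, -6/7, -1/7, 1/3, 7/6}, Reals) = Interval(-oo, oo)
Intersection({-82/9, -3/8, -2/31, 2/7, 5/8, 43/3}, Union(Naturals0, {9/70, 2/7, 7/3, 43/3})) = {2/7, 43/3}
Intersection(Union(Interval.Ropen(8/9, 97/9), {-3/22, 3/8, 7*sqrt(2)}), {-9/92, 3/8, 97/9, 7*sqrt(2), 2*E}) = {3/8, 7*sqrt(2), 2*E}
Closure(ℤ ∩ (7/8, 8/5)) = {1}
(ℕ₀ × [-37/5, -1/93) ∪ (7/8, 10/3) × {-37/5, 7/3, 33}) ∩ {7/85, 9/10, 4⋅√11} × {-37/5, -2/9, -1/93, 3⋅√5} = {9/10} × {-37/5}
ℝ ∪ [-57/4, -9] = (-∞, ∞)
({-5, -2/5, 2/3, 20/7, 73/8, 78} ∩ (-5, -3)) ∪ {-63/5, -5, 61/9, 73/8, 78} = {-63/5, -5, 61/9, 73/8, 78}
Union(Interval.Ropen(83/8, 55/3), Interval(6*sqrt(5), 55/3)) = Interval(83/8, 55/3)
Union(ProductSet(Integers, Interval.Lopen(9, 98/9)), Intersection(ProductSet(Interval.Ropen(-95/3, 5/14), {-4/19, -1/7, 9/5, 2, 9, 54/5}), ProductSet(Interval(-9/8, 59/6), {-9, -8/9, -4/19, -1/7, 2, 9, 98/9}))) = Union(ProductSet(Integers, Interval.Lopen(9, 98/9)), ProductSet(Interval.Ropen(-9/8, 5/14), {-4/19, -1/7, 2, 9}))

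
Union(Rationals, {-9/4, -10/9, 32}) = Rationals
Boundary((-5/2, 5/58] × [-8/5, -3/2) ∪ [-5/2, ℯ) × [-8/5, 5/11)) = ({-5/2, ℯ} × [-8/5, 5/11]) ∪ ([-5/2, ℯ] × {-8/5, 5/11})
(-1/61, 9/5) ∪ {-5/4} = {-5/4} ∪ (-1/61, 9/5)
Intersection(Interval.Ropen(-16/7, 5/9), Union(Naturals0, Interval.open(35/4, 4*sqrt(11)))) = Range(0, 1, 1)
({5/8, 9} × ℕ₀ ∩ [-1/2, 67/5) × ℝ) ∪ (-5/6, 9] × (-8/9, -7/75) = ({5/8, 9} × ℕ₀) ∪ ((-5/6, 9] × (-8/9, -7/75))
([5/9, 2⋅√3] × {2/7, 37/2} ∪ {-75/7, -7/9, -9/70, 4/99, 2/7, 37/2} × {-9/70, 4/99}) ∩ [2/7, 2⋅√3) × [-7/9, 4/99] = {2/7} × {-9/70, 4/99}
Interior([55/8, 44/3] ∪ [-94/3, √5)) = (-94/3, √5) ∪ (55/8, 44/3)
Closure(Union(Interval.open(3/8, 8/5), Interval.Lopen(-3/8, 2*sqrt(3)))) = Interval(-3/8, 2*sqrt(3))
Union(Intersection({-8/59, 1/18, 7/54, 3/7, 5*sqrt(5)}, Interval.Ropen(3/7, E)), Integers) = Union({3/7}, Integers)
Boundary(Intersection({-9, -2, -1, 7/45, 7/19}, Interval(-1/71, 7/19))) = {7/45, 7/19}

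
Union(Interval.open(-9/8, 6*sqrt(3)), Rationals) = Union(Interval.Ropen(-9/8, 6*sqrt(3)), Rationals)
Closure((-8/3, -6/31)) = [-8/3, -6/31]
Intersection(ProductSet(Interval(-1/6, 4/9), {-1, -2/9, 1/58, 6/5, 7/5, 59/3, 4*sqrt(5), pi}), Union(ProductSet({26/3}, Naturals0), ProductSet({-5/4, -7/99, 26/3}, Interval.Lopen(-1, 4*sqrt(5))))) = ProductSet({-7/99}, {-2/9, 1/58, 6/5, 7/5, 4*sqrt(5), pi})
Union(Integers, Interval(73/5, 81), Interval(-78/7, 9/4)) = Union(Integers, Interval(-78/7, 9/4), Interval(73/5, 81))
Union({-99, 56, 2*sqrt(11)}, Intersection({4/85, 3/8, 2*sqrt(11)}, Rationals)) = {-99, 4/85, 3/8, 56, 2*sqrt(11)}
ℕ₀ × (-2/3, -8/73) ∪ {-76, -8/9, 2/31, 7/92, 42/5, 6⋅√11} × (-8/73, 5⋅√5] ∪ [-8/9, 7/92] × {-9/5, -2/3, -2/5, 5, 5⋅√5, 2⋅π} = (ℕ₀ × (-2/3, -8/73)) ∪ ([-8/9, 7/92] × {-9/5, -2/3, -2/5, 5, 5⋅√5, 2⋅π}) ∪ ({-76, -8/9, 2/31, 7/92, 42/5, 6⋅√11} × (-8/73, 5⋅√5])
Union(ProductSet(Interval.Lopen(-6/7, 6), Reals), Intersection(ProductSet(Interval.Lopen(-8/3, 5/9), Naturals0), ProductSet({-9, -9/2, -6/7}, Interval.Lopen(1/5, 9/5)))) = Union(ProductSet({-6/7}, Range(1, 2, 1)), ProductSet(Interval.Lopen(-6/7, 6), Reals))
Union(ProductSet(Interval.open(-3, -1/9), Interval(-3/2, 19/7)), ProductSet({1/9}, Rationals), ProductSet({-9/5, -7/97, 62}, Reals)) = Union(ProductSet({1/9}, Rationals), ProductSet({-9/5, -7/97, 62}, Reals), ProductSet(Interval.open(-3, -1/9), Interval(-3/2, 19/7)))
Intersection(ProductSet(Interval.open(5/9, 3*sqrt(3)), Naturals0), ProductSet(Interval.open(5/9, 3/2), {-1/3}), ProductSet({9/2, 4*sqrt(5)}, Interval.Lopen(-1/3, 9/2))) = EmptySet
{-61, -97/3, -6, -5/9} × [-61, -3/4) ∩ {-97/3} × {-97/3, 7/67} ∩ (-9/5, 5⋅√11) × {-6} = ∅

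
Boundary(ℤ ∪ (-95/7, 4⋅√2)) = {-95/7, 4⋅√2} ∪ (ℤ \ (-95/7, 4⋅√2))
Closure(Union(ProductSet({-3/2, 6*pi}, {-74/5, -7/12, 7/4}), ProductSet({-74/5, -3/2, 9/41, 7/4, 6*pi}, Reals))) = ProductSet({-74/5, -3/2, 9/41, 7/4, 6*pi}, Reals)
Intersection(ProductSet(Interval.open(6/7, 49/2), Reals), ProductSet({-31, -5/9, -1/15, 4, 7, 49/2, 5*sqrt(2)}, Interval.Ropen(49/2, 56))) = ProductSet({4, 7, 5*sqrt(2)}, Interval.Ropen(49/2, 56))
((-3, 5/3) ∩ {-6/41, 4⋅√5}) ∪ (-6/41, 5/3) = [-6/41, 5/3)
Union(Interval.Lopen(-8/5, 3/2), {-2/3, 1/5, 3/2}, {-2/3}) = Interval.Lopen(-8/5, 3/2)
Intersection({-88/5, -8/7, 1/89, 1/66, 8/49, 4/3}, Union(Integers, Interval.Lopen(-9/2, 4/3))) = {-8/7, 1/89, 1/66, 8/49, 4/3}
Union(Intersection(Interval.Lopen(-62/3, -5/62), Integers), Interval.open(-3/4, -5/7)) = Union(Interval.open(-3/4, -5/7), Range(-20, 0, 1))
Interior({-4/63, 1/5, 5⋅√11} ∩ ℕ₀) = ∅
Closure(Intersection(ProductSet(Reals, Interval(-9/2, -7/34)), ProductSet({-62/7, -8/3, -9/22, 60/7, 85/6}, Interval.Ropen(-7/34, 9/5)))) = ProductSet({-62/7, -8/3, -9/22, 60/7, 85/6}, {-7/34})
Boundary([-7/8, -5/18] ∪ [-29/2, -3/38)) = {-29/2, -3/38}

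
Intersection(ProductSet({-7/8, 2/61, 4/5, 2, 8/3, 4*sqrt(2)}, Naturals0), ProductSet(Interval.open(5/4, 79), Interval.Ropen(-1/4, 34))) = ProductSet({2, 8/3, 4*sqrt(2)}, Range(0, 34, 1))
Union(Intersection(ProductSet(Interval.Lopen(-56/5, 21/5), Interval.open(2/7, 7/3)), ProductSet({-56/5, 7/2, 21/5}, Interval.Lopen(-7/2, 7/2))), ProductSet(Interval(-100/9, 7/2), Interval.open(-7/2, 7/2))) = Union(ProductSet({7/2, 21/5}, Interval.open(2/7, 7/3)), ProductSet(Interval(-100/9, 7/2), Interval.open(-7/2, 7/2)))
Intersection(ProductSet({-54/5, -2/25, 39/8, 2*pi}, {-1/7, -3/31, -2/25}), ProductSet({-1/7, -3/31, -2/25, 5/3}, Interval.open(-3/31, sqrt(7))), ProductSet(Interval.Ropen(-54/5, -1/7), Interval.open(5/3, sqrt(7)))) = EmptySet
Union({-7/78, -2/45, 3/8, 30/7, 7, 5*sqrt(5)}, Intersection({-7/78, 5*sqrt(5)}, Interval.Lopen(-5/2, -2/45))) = {-7/78, -2/45, 3/8, 30/7, 7, 5*sqrt(5)}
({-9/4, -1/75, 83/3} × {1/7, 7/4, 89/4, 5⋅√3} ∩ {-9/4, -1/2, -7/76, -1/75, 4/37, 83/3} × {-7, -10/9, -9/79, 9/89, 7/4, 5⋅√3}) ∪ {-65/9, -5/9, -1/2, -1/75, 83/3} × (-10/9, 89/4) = ({-9/4, -1/75, 83/3} × {7/4, 5⋅√3}) ∪ ({-65/9, -5/9, -1/2, -1/75, 83/3} × (-10/9, 89/4))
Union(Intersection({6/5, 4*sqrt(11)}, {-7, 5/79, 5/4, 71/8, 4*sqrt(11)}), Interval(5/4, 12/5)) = Union({4*sqrt(11)}, Interval(5/4, 12/5))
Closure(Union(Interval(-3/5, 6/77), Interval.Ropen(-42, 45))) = Interval(-42, 45)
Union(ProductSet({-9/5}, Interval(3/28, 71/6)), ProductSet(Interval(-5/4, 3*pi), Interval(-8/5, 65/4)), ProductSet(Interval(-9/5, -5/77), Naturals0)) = Union(ProductSet({-9/5}, Interval(3/28, 71/6)), ProductSet(Interval(-9/5, -5/77), Naturals0), ProductSet(Interval(-5/4, 3*pi), Interval(-8/5, 65/4)))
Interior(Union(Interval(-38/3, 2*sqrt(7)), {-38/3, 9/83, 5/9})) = Interval.open(-38/3, 2*sqrt(7))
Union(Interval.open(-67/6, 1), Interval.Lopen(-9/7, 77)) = Interval.Lopen(-67/6, 77)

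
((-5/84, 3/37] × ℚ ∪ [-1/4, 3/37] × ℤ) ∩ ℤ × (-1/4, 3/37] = {0} × ({0} ∪ (ℚ ∩ (-1/4, 3/37]))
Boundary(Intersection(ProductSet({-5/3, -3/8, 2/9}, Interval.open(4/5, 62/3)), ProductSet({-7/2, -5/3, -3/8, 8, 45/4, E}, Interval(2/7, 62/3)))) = ProductSet({-5/3, -3/8}, Interval(4/5, 62/3))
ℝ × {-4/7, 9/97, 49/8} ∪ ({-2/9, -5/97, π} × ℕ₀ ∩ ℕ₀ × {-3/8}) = ℝ × {-4/7, 9/97, 49/8}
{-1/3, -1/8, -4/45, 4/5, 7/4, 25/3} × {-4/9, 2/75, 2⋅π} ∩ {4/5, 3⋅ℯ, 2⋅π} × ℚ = {4/5} × {-4/9, 2/75}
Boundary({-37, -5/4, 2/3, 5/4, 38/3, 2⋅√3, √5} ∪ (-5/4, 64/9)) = {-37, -5/4, 64/9, 38/3}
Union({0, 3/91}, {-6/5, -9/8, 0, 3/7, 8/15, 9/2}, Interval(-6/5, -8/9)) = Union({0, 3/91, 3/7, 8/15, 9/2}, Interval(-6/5, -8/9))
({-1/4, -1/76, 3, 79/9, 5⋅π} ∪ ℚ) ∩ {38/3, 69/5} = {38/3, 69/5}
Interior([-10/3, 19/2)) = (-10/3, 19/2)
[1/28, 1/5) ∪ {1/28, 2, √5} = [1/28, 1/5) ∪ {2, √5}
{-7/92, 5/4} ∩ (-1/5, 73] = {-7/92, 5/4}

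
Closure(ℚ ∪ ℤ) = ℝ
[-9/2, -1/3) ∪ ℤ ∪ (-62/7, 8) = ℤ ∪ (-62/7, 8]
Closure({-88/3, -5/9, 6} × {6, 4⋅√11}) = {-88/3, -5/9, 6} × {6, 4⋅√11}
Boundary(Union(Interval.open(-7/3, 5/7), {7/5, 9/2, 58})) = {-7/3, 5/7, 7/5, 9/2, 58}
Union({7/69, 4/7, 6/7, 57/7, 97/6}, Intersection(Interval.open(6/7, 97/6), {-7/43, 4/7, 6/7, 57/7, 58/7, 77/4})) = {7/69, 4/7, 6/7, 57/7, 58/7, 97/6}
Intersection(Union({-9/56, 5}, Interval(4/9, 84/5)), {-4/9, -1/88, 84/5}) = {84/5}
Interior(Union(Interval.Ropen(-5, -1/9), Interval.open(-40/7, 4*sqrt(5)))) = Interval.open(-40/7, 4*sqrt(5))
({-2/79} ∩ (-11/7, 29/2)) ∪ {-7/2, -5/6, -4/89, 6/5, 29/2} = {-7/2, -5/6, -4/89, -2/79, 6/5, 29/2}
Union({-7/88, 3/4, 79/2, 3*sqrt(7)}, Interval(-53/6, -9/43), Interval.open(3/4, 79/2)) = Union({-7/88}, Interval(-53/6, -9/43), Interval(3/4, 79/2))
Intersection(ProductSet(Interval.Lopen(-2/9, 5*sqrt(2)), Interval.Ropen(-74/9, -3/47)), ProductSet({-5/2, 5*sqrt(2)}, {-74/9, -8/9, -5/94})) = ProductSet({5*sqrt(2)}, {-74/9, -8/9})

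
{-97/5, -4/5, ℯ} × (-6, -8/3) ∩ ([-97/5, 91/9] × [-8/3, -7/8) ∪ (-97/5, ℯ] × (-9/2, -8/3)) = {-4/5, ℯ} × (-9/2, -8/3)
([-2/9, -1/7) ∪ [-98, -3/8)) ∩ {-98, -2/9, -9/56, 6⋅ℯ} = {-98, -2/9, -9/56}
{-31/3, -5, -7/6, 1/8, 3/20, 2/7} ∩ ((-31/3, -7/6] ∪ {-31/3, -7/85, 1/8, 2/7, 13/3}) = {-31/3, -5, -7/6, 1/8, 2/7}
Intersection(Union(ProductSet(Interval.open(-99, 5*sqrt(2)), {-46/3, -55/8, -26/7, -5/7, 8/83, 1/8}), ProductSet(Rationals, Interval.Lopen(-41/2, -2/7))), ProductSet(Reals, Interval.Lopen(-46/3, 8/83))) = Union(ProductSet(Interval.open(-99, 5*sqrt(2)), {-55/8, -26/7, -5/7, 8/83}), ProductSet(Rationals, Interval.Lopen(-46/3, -2/7)))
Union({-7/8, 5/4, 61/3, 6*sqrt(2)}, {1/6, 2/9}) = {-7/8, 1/6, 2/9, 5/4, 61/3, 6*sqrt(2)}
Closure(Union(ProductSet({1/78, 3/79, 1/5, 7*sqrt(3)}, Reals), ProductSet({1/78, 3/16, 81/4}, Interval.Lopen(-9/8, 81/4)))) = Union(ProductSet({1/78, 3/16, 81/4}, Interval(-9/8, 81/4)), ProductSet({1/78, 3/79, 1/5, 7*sqrt(3)}, Reals))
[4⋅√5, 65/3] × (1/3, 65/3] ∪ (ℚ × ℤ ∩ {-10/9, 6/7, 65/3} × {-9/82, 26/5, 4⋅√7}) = [4⋅√5, 65/3] × (1/3, 65/3]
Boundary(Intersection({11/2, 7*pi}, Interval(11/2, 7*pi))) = {11/2, 7*pi}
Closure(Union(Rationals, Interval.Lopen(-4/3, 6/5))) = Union(Interval(-oo, oo), Rationals)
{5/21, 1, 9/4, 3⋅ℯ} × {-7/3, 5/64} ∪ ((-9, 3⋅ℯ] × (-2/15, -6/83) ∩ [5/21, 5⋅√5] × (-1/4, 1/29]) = ({5/21, 1, 9/4, 3⋅ℯ} × {-7/3, 5/64}) ∪ ([5/21, 3⋅ℯ] × (-2/15, -6/83))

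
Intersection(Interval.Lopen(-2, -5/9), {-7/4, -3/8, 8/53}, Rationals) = {-7/4}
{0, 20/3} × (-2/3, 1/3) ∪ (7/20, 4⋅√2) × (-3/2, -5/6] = ({0, 20/3} × (-2/3, 1/3)) ∪ ((7/20, 4⋅√2) × (-3/2, -5/6])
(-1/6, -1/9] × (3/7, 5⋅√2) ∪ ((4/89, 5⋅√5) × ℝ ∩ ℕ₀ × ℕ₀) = ({1, 2, …, 11} × ℕ₀) ∪ ((-1/6, -1/9] × (3/7, 5⋅√2))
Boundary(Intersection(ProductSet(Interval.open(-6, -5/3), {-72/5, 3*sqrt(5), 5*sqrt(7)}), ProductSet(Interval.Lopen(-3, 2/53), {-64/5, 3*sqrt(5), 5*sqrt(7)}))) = ProductSet(Interval(-3, -5/3), {3*sqrt(5), 5*sqrt(7)})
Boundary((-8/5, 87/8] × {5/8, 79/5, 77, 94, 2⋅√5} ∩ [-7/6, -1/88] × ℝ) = [-7/6, -1/88] × {5/8, 79/5, 77, 94, 2⋅√5}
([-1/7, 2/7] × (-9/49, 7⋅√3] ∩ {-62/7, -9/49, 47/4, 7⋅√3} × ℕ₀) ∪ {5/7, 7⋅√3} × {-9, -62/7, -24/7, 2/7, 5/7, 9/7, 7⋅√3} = {5/7, 7⋅√3} × {-9, -62/7, -24/7, 2/7, 5/7, 9/7, 7⋅√3}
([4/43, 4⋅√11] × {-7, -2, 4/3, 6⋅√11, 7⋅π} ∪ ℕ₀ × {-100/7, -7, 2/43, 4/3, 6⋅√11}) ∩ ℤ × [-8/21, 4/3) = ℕ₀ × {2/43}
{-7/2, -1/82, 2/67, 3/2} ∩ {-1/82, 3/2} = {-1/82, 3/2}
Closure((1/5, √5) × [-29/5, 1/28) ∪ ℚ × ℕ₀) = (ℝ × (ℕ₀ \ (-29/5, 1/28))) ∪ ({1/5, √5} × [-29/5, 1/28]) ∪ ([1/5, √5] × {-29/5, 1/28}) ∪ ((1/5, √5) × [-29/5, 1/28)) ∪ ((ℚ ∪ (-∞, 1/5] ∪ [√5, ∞)) × ℕ₀)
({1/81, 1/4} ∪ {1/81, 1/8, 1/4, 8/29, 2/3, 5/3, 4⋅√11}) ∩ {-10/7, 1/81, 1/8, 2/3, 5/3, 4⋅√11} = {1/81, 1/8, 2/3, 5/3, 4⋅√11}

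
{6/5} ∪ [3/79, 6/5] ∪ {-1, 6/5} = {-1} ∪ [3/79, 6/5]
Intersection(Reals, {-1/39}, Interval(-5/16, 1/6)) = {-1/39}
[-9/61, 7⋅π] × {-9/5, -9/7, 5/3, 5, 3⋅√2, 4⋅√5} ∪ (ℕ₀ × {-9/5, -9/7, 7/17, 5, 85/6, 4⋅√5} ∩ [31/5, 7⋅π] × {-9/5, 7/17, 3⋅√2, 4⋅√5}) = ({7, 8, …, 21} × {-9/5, 7/17, 4⋅√5}) ∪ ([-9/61, 7⋅π] × {-9/5, -9/7, 5/3, 5, 3⋅√2, 4⋅√5})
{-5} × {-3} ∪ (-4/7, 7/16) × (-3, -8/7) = ({-5} × {-3}) ∪ ((-4/7, 7/16) × (-3, -8/7))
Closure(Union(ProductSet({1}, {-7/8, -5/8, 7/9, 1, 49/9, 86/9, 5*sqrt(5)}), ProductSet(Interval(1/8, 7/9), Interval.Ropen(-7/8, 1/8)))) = Union(ProductSet({1}, {-7/8, -5/8, 7/9, 1, 49/9, 86/9, 5*sqrt(5)}), ProductSet(Interval(1/8, 7/9), Interval(-7/8, 1/8)))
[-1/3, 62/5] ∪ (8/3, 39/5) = [-1/3, 62/5]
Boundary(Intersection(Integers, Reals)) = Integers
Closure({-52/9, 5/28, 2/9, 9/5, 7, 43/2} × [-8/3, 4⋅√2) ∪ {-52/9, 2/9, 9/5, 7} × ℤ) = ({-52/9, 2/9, 9/5, 7} × ℤ) ∪ ({-52/9, 5/28, 2/9, 9/5, 7, 43/2} × [-8/3, 4⋅√2])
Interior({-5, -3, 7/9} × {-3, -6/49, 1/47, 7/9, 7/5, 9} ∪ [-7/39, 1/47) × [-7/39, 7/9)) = (-7/39, 1/47) × (-7/39, 7/9)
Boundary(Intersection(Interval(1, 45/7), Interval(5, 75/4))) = {5, 45/7}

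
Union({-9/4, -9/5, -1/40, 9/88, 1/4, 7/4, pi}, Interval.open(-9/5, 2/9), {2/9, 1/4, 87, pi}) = Union({-9/4, 1/4, 7/4, 87, pi}, Interval(-9/5, 2/9))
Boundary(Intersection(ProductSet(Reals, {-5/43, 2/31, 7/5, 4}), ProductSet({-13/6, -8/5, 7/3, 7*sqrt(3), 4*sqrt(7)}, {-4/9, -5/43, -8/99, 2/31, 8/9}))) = ProductSet({-13/6, -8/5, 7/3, 7*sqrt(3), 4*sqrt(7)}, {-5/43, 2/31})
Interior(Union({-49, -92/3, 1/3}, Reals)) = Reals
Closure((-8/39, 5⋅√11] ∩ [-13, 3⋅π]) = [-8/39, 3⋅π]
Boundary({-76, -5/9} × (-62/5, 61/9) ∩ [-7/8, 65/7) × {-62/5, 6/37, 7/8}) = {-5/9} × {6/37, 7/8}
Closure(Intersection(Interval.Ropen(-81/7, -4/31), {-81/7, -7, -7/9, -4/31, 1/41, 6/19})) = {-81/7, -7, -7/9}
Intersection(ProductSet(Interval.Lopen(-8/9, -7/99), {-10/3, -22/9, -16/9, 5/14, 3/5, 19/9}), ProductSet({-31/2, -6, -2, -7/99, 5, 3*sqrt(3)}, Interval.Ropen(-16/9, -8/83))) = ProductSet({-7/99}, {-16/9})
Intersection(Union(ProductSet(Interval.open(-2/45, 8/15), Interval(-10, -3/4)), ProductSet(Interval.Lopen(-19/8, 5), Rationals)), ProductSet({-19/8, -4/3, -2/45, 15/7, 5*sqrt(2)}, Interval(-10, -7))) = ProductSet({-4/3, -2/45, 15/7}, Intersection(Interval(-10, -7), Rationals))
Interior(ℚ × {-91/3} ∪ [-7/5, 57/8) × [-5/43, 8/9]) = ((ℚ \ (-∞, ∞)) × {-91/3}) ∪ ((-7/5, 57/8) × (-5/43, 8/9))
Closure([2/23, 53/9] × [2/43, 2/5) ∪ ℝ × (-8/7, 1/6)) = (ℝ × [-8/7, 1/6)) ∪ ([2/23, 53/9] × [2/43, 2/5]) ∪ (((-∞, 2/23] ∪ [53/9, ∞)) × {-8/7, 1/6})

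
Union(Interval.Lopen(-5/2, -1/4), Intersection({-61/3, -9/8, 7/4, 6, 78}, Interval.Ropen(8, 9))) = Interval.Lopen(-5/2, -1/4)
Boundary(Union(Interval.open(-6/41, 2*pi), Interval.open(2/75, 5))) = {-6/41, 2*pi}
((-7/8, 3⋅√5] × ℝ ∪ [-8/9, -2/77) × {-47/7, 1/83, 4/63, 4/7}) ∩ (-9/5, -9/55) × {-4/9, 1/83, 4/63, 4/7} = ([-8/9, -9/55) × {1/83, 4/63, 4/7}) ∪ ((-7/8, -9/55) × {-4/9, 1/83, 4/63, 4/7})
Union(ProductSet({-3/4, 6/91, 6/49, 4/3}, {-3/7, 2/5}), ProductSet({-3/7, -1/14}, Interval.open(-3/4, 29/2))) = Union(ProductSet({-3/7, -1/14}, Interval.open(-3/4, 29/2)), ProductSet({-3/4, 6/91, 6/49, 4/3}, {-3/7, 2/5}))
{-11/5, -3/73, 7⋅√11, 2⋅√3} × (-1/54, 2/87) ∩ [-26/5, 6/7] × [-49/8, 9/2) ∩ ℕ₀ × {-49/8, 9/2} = ∅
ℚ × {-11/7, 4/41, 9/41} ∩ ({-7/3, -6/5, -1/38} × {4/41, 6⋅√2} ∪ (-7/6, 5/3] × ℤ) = {-7/3, -6/5, -1/38} × {4/41}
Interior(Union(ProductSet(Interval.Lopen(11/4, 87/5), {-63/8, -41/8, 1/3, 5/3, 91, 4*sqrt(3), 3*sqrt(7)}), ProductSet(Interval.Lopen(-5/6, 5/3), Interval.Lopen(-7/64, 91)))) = ProductSet(Interval.open(-5/6, 5/3), Interval.open(-7/64, 91))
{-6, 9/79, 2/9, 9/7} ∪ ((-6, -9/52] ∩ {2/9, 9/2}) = {-6, 9/79, 2/9, 9/7}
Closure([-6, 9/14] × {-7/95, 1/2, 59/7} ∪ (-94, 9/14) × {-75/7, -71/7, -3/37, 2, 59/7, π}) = ([-6, 9/14] × {-7/95, 1/2, 59/7}) ∪ ([-94, 9/14] × {-75/7, -71/7, -3/37, 2, 59/7, π})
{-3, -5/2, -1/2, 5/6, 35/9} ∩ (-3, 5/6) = {-5/2, -1/2}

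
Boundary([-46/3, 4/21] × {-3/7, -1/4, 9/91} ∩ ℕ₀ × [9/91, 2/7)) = {0} × {9/91}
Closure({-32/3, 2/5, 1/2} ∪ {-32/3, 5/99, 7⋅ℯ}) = {-32/3, 5/99, 2/5, 1/2, 7⋅ℯ}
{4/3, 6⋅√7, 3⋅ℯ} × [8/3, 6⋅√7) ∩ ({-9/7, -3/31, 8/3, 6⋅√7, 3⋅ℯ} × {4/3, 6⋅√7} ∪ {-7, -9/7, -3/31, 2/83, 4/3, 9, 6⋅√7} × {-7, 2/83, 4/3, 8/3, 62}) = {4/3, 6⋅√7} × {8/3}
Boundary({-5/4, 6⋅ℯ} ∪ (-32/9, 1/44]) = {-32/9, 1/44, 6⋅ℯ}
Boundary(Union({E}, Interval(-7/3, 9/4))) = {-7/3, 9/4, E}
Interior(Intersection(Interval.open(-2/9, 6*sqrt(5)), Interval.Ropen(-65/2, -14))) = EmptySet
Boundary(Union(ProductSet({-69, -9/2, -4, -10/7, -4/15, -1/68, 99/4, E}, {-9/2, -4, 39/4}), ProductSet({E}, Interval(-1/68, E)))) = Union(ProductSet({E}, Interval(-1/68, E)), ProductSet({-69, -9/2, -4, -10/7, -4/15, -1/68, 99/4, E}, {-9/2, -4, 39/4}))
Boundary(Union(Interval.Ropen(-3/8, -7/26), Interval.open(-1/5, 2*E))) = {-3/8, -7/26, -1/5, 2*E}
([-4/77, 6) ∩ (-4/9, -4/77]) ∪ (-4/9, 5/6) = (-4/9, 5/6)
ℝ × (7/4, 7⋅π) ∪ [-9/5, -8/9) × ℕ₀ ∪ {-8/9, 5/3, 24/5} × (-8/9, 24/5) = ([-9/5, -8/9) × ℕ₀) ∪ (ℝ × (7/4, 7⋅π)) ∪ ({-8/9, 5/3, 24/5} × (-8/9, 24/5))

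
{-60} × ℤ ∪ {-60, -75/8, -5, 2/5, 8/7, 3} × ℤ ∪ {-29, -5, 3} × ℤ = {-60, -29, -75/8, -5, 2/5, 8/7, 3} × ℤ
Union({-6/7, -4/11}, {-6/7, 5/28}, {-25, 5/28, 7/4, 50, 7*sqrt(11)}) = {-25, -6/7, -4/11, 5/28, 7/4, 50, 7*sqrt(11)}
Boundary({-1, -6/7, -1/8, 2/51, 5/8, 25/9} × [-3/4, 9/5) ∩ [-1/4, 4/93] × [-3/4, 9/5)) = {-1/8, 2/51} × [-3/4, 9/5]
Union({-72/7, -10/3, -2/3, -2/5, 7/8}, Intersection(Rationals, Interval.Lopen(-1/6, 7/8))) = Union({-72/7, -10/3, -2/3, -2/5}, Intersection(Interval.Lopen(-1/6, 7/8), Rationals))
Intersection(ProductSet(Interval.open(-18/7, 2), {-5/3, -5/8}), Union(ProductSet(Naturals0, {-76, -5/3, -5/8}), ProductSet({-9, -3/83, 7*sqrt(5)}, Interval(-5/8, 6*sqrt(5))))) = Union(ProductSet({-3/83}, {-5/8}), ProductSet(Range(0, 2, 1), {-5/3, -5/8}))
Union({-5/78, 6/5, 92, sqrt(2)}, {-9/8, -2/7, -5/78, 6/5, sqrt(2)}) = {-9/8, -2/7, -5/78, 6/5, 92, sqrt(2)}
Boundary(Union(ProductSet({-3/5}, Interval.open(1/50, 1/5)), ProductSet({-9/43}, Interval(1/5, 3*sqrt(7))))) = Union(ProductSet({-3/5}, Interval(1/50, 1/5)), ProductSet({-9/43}, Interval(1/5, 3*sqrt(7))))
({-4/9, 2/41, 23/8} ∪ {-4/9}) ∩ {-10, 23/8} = {23/8}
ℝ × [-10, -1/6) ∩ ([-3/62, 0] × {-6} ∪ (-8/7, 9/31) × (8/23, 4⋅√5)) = [-3/62, 0] × {-6}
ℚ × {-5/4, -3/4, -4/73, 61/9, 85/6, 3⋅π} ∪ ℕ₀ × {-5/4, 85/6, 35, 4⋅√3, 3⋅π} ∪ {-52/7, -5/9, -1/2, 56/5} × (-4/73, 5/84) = ({-52/7, -5/9, -1/2, 56/5} × (-4/73, 5/84)) ∪ (ℚ × {-5/4, -3/4, -4/73, 61/9, 85/6, 3⋅π}) ∪ (ℕ₀ × {-5/4, 85/6, 35, 4⋅√3, 3⋅π})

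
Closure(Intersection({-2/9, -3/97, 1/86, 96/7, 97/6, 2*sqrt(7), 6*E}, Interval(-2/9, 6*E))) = {-2/9, -3/97, 1/86, 96/7, 97/6, 2*sqrt(7), 6*E}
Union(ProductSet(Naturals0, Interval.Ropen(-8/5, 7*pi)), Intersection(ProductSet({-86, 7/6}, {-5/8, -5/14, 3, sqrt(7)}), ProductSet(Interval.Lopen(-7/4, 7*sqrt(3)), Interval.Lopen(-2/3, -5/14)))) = Union(ProductSet({7/6}, {-5/8, -5/14}), ProductSet(Naturals0, Interval.Ropen(-8/5, 7*pi)))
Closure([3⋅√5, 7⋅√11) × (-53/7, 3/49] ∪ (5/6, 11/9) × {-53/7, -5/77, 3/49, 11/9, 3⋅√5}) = ([5/6, 11/9] × {-53/7, -5/77, 3/49, 11/9, 3⋅√5}) ∪ ({7⋅√11, 3⋅√5} × [-53/7, 3/49]) ∪ ([3⋅√5, 7⋅√11] × {-53/7, 3/49}) ∪ ([3⋅√5, 7⋅√11) × (-53/7, 3/49])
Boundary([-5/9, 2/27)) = {-5/9, 2/27}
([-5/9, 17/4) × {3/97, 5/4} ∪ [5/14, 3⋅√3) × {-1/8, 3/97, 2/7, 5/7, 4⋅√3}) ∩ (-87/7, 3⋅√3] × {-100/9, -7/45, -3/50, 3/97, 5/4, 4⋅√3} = ([-5/9, 17/4) × {3/97, 5/4}) ∪ ([5/14, 3⋅√3) × {3/97, 4⋅√3})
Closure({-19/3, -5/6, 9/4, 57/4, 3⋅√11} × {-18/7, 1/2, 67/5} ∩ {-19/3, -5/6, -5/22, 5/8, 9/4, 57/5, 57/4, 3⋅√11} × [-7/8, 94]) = {-19/3, -5/6, 9/4, 57/4, 3⋅√11} × {1/2, 67/5}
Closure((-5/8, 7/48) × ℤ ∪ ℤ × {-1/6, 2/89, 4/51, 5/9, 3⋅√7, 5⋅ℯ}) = ([-5/8, 7/48] × ℤ) ∪ (ℤ × {-1/6, 2/89, 4/51, 5/9, 3⋅√7, 5⋅ℯ})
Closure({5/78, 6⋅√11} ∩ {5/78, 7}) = {5/78}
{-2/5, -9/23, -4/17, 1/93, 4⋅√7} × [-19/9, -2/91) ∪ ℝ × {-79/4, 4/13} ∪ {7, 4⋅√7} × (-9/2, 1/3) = (ℝ × {-79/4, 4/13}) ∪ ({7, 4⋅√7} × (-9/2, 1/3)) ∪ ({-2/5, -9/23, -4/17, 1/93, 4⋅√7} × [-19/9, -2/91))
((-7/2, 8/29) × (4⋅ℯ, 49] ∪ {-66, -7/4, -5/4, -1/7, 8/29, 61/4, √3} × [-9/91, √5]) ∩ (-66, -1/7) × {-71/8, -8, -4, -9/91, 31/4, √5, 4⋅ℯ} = {-7/4, -5/4} × {-9/91, √5}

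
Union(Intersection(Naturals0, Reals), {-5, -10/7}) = Union({-5, -10/7}, Naturals0)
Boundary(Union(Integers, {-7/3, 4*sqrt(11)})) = Union({-7/3, 4*sqrt(11)}, Integers)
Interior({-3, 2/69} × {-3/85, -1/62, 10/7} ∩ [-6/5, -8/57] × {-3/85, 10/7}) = ∅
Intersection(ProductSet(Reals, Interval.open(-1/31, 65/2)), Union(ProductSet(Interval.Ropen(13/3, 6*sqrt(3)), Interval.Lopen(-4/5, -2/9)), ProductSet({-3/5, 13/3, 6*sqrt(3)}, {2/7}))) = ProductSet({-3/5, 13/3, 6*sqrt(3)}, {2/7})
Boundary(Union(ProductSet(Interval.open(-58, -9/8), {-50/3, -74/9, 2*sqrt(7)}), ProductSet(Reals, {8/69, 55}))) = Union(ProductSet(Interval(-58, -9/8), {-50/3, -74/9, 2*sqrt(7)}), ProductSet(Reals, {8/69, 55}))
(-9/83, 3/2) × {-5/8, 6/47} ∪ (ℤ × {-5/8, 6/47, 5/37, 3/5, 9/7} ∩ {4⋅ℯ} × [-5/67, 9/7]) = (-9/83, 3/2) × {-5/8, 6/47}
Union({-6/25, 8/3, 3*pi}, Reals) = Reals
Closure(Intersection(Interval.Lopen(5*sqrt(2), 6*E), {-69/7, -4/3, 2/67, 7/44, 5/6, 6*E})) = {6*E}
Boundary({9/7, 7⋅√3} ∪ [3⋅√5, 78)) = {9/7, 78, 3⋅√5}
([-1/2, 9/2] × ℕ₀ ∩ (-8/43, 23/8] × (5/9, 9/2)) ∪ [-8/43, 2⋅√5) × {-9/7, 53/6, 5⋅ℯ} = ((-8/43, 23/8] × {1, 2, 3, 4}) ∪ ([-8/43, 2⋅√5) × {-9/7, 53/6, 5⋅ℯ})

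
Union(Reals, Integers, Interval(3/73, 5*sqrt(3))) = Interval(-oo, oo)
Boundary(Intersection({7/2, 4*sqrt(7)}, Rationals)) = {7/2}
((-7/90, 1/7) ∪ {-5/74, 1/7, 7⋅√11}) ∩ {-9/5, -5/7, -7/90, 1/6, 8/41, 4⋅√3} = ∅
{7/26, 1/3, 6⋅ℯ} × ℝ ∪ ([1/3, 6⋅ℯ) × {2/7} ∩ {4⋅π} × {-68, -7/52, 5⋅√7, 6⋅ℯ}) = {7/26, 1/3, 6⋅ℯ} × ℝ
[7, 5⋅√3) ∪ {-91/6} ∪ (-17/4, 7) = {-91/6} ∪ (-17/4, 5⋅√3)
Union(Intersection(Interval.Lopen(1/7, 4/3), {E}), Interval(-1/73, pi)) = Interval(-1/73, pi)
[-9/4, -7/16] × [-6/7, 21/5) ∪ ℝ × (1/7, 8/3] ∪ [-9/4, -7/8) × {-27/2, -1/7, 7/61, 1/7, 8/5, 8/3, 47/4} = (ℝ × (1/7, 8/3]) ∪ ([-9/4, -7/16] × [-6/7, 21/5)) ∪ ([-9/4, -7/8) × {-27/2, -1/7, 7/61, 1/7, 8/5, 8/3, 47/4})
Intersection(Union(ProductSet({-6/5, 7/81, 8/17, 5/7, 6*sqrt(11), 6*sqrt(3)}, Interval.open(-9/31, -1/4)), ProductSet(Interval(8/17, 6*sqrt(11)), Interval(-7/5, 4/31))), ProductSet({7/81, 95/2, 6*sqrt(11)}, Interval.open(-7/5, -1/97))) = Union(ProductSet({6*sqrt(11)}, Interval.open(-7/5, -1/97)), ProductSet({7/81, 6*sqrt(11)}, Interval.open(-9/31, -1/4)))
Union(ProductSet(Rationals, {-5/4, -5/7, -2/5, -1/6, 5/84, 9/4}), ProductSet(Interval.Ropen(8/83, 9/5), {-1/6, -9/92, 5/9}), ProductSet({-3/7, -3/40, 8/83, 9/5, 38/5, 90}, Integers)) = Union(ProductSet({-3/7, -3/40, 8/83, 9/5, 38/5, 90}, Integers), ProductSet(Interval.Ropen(8/83, 9/5), {-1/6, -9/92, 5/9}), ProductSet(Rationals, {-5/4, -5/7, -2/5, -1/6, 5/84, 9/4}))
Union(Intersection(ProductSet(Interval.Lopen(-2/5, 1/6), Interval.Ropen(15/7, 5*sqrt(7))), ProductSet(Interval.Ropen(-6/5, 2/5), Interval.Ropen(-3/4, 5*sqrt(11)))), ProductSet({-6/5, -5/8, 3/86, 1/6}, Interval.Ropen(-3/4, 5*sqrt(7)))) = Union(ProductSet({-6/5, -5/8, 3/86, 1/6}, Interval.Ropen(-3/4, 5*sqrt(7))), ProductSet(Interval.Lopen(-2/5, 1/6), Interval.Ropen(15/7, 5*sqrt(7))))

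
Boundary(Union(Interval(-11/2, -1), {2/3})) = {-11/2, -1, 2/3}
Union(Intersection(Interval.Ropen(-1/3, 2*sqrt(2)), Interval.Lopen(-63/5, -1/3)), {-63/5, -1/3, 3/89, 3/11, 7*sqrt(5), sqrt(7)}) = {-63/5, -1/3, 3/89, 3/11, 7*sqrt(5), sqrt(7)}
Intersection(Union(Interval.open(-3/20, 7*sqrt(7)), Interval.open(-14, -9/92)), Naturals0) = Range(0, 19, 1)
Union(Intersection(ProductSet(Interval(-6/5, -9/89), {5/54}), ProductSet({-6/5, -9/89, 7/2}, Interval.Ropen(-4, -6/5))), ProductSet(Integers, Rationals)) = ProductSet(Integers, Rationals)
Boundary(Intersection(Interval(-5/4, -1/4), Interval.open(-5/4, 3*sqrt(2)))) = {-5/4, -1/4}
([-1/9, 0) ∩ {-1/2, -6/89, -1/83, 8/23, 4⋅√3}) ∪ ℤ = ℤ ∪ {-6/89, -1/83}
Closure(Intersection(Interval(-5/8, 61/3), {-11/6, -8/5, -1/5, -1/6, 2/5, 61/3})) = {-1/5, -1/6, 2/5, 61/3}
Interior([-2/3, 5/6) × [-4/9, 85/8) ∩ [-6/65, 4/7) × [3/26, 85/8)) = (-6/65, 4/7) × (3/26, 85/8)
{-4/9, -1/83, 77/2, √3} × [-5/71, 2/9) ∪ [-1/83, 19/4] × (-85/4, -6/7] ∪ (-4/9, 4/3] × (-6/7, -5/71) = ((-4/9, 4/3] × (-6/7, -5/71)) ∪ ([-1/83, 19/4] × (-85/4, -6/7]) ∪ ({-4/9, -1/83, 77/2, √3} × [-5/71, 2/9))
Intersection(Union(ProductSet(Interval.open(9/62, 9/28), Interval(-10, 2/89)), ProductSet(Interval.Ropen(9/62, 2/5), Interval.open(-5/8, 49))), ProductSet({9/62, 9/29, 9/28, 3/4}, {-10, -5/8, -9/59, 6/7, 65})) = Union(ProductSet({9/29}, {-10, -5/8, -9/59}), ProductSet({9/62, 9/29, 9/28}, {-9/59, 6/7}))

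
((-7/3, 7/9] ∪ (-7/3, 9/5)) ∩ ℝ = (-7/3, 9/5)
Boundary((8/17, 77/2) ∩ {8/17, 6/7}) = {6/7}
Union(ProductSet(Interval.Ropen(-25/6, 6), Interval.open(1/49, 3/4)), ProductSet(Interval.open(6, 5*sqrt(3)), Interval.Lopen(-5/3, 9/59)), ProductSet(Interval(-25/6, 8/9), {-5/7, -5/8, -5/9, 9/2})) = Union(ProductSet(Interval(-25/6, 8/9), {-5/7, -5/8, -5/9, 9/2}), ProductSet(Interval.Ropen(-25/6, 6), Interval.open(1/49, 3/4)), ProductSet(Interval.open(6, 5*sqrt(3)), Interval.Lopen(-5/3, 9/59)))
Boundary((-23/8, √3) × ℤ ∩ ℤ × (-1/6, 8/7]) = {-2, -1, 0, 1} × {0, 1}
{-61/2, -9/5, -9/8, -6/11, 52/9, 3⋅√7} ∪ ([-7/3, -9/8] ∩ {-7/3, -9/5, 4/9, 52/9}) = {-61/2, -7/3, -9/5, -9/8, -6/11, 52/9, 3⋅√7}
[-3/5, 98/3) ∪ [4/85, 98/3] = [-3/5, 98/3]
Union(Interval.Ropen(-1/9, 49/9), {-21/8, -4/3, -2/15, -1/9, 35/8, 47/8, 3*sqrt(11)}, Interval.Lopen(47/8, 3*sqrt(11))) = Union({-21/8, -4/3, -2/15}, Interval.Ropen(-1/9, 49/9), Interval(47/8, 3*sqrt(11)))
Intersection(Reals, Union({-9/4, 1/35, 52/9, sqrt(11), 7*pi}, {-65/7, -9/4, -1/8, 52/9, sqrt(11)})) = {-65/7, -9/4, -1/8, 1/35, 52/9, sqrt(11), 7*pi}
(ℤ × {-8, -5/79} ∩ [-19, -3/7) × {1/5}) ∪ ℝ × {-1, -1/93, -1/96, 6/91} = ℝ × {-1, -1/93, -1/96, 6/91}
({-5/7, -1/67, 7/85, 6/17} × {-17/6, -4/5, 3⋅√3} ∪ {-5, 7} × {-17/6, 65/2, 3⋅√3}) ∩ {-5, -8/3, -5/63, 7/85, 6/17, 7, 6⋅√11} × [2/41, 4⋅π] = {-5, 7/85, 6/17, 7} × {3⋅√3}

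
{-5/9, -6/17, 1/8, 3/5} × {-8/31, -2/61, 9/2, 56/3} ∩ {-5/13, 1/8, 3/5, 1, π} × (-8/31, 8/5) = {1/8, 3/5} × {-2/61}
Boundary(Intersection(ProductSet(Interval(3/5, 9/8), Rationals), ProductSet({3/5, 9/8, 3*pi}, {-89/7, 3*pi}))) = ProductSet({3/5, 9/8}, {-89/7})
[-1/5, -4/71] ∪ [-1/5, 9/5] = [-1/5, 9/5]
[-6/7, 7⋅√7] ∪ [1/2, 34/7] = [-6/7, 7⋅√7]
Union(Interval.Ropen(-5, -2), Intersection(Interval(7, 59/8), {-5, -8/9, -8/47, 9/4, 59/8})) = Union({59/8}, Interval.Ropen(-5, -2))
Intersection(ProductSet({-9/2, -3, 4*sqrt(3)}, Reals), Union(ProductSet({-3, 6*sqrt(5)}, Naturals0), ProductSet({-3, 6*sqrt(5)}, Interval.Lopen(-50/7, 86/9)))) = ProductSet({-3}, Union(Interval.Lopen(-50/7, 86/9), Naturals0))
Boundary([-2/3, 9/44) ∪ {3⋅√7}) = {-2/3, 9/44, 3⋅√7}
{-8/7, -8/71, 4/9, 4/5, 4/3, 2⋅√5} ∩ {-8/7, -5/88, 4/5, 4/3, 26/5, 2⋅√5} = {-8/7, 4/5, 4/3, 2⋅√5}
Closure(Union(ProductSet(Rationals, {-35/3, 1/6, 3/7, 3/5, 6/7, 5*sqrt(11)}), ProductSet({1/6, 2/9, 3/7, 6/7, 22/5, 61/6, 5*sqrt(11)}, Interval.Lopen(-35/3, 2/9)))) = Union(ProductSet({1/6, 2/9, 3/7, 6/7, 22/5, 61/6, 5*sqrt(11)}, Interval(-35/3, 2/9)), ProductSet(Reals, {-35/3, 1/6, 3/7, 3/5, 6/7, 5*sqrt(11)}))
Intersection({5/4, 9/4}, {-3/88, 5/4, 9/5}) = {5/4}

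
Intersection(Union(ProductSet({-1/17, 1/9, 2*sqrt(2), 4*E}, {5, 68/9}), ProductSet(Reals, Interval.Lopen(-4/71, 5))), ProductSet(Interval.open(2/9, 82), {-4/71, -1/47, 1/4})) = ProductSet(Interval.open(2/9, 82), {-1/47, 1/4})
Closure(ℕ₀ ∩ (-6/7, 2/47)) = {0}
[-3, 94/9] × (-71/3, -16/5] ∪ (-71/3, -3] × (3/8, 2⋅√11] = ([-3, 94/9] × (-71/3, -16/5]) ∪ ((-71/3, -3] × (3/8, 2⋅√11])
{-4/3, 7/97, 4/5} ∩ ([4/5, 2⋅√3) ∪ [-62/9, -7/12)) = {-4/3, 4/5}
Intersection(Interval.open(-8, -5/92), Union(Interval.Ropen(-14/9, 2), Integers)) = Union(Interval.Ropen(-14/9, -5/92), Range(-7, 0, 1))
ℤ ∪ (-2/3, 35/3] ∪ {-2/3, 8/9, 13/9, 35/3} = ℤ ∪ [-2/3, 35/3]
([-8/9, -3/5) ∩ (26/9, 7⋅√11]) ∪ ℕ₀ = ℕ₀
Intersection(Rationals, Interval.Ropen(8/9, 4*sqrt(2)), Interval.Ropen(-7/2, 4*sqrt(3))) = Intersection(Interval.Ropen(8/9, 4*sqrt(2)), Rationals)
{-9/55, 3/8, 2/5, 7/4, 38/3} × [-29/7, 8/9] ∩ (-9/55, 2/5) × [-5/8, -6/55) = {3/8} × [-5/8, -6/55)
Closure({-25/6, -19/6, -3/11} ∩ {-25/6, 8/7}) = {-25/6}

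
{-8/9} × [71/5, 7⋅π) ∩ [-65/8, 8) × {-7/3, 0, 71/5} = {-8/9} × {71/5}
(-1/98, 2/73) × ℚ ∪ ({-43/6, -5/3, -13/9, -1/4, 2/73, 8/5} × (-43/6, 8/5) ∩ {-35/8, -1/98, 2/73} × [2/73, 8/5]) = ((-1/98, 2/73) × ℚ) ∪ ({2/73} × [2/73, 8/5))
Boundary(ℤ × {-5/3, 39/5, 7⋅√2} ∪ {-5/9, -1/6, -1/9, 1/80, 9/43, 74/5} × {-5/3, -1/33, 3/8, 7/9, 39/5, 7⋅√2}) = (ℤ × {-5/3, 39/5, 7⋅√2}) ∪ ({-5/9, -1/6, -1/9, 1/80, 9/43, 74/5} × {-5/3, -1/33, 3/8, 7/9, 39/5, 7⋅√2})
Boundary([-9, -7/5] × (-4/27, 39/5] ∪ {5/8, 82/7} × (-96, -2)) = ({-9, -7/5} × [-4/27, 39/5]) ∪ ({5/8, 82/7} × [-96, -2]) ∪ ([-9, -7/5] × {-4/27, 39/5})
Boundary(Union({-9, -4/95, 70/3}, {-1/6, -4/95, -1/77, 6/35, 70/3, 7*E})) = {-9, -1/6, -4/95, -1/77, 6/35, 70/3, 7*E}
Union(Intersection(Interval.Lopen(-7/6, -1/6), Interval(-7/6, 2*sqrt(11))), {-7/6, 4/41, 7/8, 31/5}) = Union({4/41, 7/8, 31/5}, Interval(-7/6, -1/6))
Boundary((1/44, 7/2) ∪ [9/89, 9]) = {1/44, 9}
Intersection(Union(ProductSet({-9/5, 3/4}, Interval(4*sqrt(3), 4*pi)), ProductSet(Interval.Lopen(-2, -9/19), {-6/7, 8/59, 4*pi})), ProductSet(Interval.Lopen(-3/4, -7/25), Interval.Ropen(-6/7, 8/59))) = ProductSet(Interval.Lopen(-3/4, -9/19), {-6/7})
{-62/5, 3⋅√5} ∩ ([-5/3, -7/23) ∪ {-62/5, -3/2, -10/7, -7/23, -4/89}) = {-62/5}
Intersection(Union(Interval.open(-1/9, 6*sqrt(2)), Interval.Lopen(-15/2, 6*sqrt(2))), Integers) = Range(-7, 9, 1)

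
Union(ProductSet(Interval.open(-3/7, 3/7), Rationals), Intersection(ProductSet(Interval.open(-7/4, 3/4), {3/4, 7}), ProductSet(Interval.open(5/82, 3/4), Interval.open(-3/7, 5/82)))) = ProductSet(Interval.open(-3/7, 3/7), Rationals)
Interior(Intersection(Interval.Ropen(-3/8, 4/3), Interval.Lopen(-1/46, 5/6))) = Interval.open(-1/46, 5/6)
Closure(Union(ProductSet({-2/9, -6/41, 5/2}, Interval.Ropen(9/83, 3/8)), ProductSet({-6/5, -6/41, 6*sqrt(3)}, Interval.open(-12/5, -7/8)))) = Union(ProductSet({-6/5, -6/41, 6*sqrt(3)}, Interval(-12/5, -7/8)), ProductSet({-2/9, -6/41, 5/2}, Interval(9/83, 3/8)))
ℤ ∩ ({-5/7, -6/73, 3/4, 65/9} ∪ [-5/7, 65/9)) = {0, 1, …, 7}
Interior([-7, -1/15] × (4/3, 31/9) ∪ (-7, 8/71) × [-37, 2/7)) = ((-7, -1/15) × (4/3, 31/9)) ∪ ((-7, 8/71) × (-37, 2/7))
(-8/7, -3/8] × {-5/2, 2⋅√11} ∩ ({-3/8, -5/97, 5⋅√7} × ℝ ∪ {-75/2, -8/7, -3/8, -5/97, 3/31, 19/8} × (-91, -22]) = {-3/8} × {-5/2, 2⋅√11}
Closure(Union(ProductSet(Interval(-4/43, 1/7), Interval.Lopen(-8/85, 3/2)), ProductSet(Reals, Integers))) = Union(ProductSet(Interval(-4/43, 1/7), Interval(-8/85, 3/2)), ProductSet(Reals, Integers))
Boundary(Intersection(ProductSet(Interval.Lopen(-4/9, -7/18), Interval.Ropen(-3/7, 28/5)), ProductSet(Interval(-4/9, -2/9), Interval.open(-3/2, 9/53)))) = Union(ProductSet({-4/9, -7/18}, Interval(-3/7, 9/53)), ProductSet(Interval(-4/9, -7/18), {-3/7, 9/53}))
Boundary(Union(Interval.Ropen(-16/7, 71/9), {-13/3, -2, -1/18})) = {-13/3, -16/7, 71/9}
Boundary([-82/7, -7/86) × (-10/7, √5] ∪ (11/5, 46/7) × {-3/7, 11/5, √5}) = ({-82/7, -7/86} × [-10/7, √5]) ∪ ([-82/7, -7/86] × {-10/7, √5}) ∪ ([11/5, 46/7] × {-3/7, 11/5, √5})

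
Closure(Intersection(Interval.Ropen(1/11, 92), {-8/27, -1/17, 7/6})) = {7/6}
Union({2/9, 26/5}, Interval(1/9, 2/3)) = Union({26/5}, Interval(1/9, 2/3))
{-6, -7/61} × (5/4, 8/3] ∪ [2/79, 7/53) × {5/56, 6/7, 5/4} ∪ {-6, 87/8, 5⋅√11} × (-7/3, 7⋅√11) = ({-6, -7/61} × (5/4, 8/3]) ∪ ([2/79, 7/53) × {5/56, 6/7, 5/4}) ∪ ({-6, 87/8, 5⋅√11} × (-7/3, 7⋅√11))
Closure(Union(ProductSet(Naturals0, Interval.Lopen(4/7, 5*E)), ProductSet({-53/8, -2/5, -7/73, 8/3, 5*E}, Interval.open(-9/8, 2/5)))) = Union(ProductSet({-53/8, -2/5, -7/73, 8/3, 5*E}, Interval(-9/8, 2/5)), ProductSet(Naturals0, Interval(4/7, 5*E)))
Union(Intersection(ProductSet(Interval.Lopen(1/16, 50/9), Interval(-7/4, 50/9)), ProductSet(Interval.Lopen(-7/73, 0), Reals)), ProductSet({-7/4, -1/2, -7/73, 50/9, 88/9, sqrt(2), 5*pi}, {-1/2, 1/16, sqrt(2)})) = ProductSet({-7/4, -1/2, -7/73, 50/9, 88/9, sqrt(2), 5*pi}, {-1/2, 1/16, sqrt(2)})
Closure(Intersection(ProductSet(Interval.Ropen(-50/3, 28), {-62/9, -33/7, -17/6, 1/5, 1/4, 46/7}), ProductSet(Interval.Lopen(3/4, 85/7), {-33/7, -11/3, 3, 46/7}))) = ProductSet(Interval(3/4, 85/7), {-33/7, 46/7})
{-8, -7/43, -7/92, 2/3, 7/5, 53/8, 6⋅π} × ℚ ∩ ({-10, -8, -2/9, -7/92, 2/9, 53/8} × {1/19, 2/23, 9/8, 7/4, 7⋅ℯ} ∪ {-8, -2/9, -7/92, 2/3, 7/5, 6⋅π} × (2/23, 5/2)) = ({-8, -7/92, 53/8} × {1/19, 2/23, 9/8, 7/4}) ∪ ({-8, -7/92, 2/3, 7/5, 6⋅π} × (ℚ ∩ (2/23, 5/2)))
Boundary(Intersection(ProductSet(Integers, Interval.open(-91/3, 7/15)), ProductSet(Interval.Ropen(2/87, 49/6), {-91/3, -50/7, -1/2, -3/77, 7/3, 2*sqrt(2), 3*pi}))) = ProductSet(Range(1, 9, 1), {-50/7, -1/2, -3/77})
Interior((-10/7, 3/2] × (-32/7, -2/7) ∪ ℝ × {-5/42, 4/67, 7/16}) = (-10/7, 3/2) × (-32/7, -2/7)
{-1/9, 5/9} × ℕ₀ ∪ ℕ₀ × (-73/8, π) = ({-1/9, 5/9} × ℕ₀) ∪ (ℕ₀ × (-73/8, π))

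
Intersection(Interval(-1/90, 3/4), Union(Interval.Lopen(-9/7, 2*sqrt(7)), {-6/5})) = Interval(-1/90, 3/4)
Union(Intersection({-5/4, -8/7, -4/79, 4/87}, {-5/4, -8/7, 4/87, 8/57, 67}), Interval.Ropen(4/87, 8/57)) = Union({-5/4, -8/7}, Interval.Ropen(4/87, 8/57))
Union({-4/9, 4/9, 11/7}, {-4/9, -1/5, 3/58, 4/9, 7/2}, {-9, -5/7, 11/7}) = {-9, -5/7, -4/9, -1/5, 3/58, 4/9, 11/7, 7/2}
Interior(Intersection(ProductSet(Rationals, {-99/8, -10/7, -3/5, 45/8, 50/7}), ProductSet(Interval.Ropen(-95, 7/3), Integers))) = EmptySet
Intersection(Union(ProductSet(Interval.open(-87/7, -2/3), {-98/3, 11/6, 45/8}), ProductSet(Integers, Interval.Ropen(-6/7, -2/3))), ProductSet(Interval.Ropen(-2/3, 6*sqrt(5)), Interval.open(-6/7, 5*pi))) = ProductSet(Range(0, 14, 1), Interval.open(-6/7, -2/3))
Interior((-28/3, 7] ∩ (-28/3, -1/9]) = (-28/3, -1/9)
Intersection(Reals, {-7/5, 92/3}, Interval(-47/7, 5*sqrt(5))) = {-7/5}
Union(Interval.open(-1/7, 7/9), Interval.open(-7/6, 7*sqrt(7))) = Interval.open(-7/6, 7*sqrt(7))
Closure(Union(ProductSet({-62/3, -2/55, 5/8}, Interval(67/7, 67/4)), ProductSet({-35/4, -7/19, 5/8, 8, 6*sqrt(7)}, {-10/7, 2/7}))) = Union(ProductSet({-62/3, -2/55, 5/8}, Interval(67/7, 67/4)), ProductSet({-35/4, -7/19, 5/8, 8, 6*sqrt(7)}, {-10/7, 2/7}))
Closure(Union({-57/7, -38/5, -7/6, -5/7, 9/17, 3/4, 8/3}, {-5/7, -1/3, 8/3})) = {-57/7, -38/5, -7/6, -5/7, -1/3, 9/17, 3/4, 8/3}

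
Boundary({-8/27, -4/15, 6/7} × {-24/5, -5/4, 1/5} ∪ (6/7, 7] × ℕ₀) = ([6/7, 7] × ℕ₀) ∪ ({-8/27, -4/15, 6/7} × {-24/5, -5/4, 1/5})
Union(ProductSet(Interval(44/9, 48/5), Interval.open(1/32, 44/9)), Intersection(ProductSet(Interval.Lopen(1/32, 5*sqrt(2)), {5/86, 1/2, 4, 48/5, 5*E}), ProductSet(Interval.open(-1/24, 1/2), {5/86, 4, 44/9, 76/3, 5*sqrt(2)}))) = Union(ProductSet(Interval.open(1/32, 1/2), {5/86, 4}), ProductSet(Interval(44/9, 48/5), Interval.open(1/32, 44/9)))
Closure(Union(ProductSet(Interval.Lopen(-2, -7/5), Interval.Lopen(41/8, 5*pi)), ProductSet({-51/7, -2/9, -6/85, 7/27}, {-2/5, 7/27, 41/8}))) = Union(ProductSet({-2, -7/5}, Interval(41/8, 5*pi)), ProductSet({-51/7, -2/9, -6/85, 7/27}, {-2/5, 7/27, 41/8}), ProductSet(Interval(-2, -7/5), {41/8, 5*pi}), ProductSet(Interval.Lopen(-2, -7/5), Interval.Lopen(41/8, 5*pi)))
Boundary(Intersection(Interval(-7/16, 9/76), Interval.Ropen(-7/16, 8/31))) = {-7/16, 9/76}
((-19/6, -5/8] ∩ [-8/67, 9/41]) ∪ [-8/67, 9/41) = [-8/67, 9/41)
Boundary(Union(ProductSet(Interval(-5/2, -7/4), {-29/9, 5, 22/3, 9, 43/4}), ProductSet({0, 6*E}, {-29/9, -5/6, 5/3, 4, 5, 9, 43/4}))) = Union(ProductSet({0, 6*E}, {-29/9, -5/6, 5/3, 4, 5, 9, 43/4}), ProductSet(Interval(-5/2, -7/4), {-29/9, 5, 22/3, 9, 43/4}))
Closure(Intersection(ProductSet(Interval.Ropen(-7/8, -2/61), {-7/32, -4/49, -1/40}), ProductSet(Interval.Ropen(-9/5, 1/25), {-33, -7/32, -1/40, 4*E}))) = ProductSet(Interval(-7/8, -2/61), {-7/32, -1/40})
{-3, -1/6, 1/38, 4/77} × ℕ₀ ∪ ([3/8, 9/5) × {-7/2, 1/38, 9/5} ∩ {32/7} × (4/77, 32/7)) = {-3, -1/6, 1/38, 4/77} × ℕ₀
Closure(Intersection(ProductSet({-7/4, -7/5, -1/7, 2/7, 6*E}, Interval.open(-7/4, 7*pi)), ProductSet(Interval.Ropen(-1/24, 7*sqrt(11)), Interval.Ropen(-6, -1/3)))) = ProductSet({2/7, 6*E}, Interval(-7/4, -1/3))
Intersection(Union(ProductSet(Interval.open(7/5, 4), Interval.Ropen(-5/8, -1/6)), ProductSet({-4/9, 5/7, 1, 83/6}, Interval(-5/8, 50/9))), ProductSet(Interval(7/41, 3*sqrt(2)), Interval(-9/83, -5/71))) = ProductSet({5/7, 1}, Interval(-9/83, -5/71))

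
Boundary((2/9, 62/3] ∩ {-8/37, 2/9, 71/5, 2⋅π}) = {71/5, 2⋅π}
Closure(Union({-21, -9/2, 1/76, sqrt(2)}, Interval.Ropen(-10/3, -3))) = Union({-21, -9/2, 1/76, sqrt(2)}, Interval(-10/3, -3))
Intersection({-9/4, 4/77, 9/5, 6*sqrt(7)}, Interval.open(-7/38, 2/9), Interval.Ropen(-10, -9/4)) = EmptySet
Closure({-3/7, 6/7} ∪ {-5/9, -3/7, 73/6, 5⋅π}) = {-5/9, -3/7, 6/7, 73/6, 5⋅π}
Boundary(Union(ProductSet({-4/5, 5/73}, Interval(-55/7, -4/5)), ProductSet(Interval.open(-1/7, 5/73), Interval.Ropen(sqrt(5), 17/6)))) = Union(ProductSet({-4/5, 5/73}, Interval(-55/7, -4/5)), ProductSet({-1/7, 5/73}, Interval(sqrt(5), 17/6)), ProductSet(Interval(-1/7, 5/73), {17/6, sqrt(5)}))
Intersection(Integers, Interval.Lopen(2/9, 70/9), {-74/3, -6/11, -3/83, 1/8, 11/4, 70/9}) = EmptySet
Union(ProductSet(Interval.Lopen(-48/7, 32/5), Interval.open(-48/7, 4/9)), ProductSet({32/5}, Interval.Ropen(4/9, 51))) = Union(ProductSet({32/5}, Interval.Ropen(4/9, 51)), ProductSet(Interval.Lopen(-48/7, 32/5), Interval.open(-48/7, 4/9)))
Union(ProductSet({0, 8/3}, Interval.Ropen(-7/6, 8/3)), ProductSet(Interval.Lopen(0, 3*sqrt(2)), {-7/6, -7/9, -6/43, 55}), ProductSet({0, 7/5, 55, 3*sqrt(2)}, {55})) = Union(ProductSet({0, 8/3}, Interval.Ropen(-7/6, 8/3)), ProductSet({0, 7/5, 55, 3*sqrt(2)}, {55}), ProductSet(Interval.Lopen(0, 3*sqrt(2)), {-7/6, -7/9, -6/43, 55}))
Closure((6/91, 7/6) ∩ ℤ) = {1}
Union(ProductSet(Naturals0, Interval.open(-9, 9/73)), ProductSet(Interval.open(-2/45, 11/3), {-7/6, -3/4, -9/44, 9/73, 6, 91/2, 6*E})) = Union(ProductSet(Interval.open(-2/45, 11/3), {-7/6, -3/4, -9/44, 9/73, 6, 91/2, 6*E}), ProductSet(Naturals0, Interval.open(-9, 9/73)))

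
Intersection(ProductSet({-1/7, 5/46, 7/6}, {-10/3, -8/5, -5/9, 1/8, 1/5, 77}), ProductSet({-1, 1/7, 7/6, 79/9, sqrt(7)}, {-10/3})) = ProductSet({7/6}, {-10/3})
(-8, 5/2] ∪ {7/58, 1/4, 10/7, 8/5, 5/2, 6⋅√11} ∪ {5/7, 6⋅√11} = (-8, 5/2] ∪ {6⋅√11}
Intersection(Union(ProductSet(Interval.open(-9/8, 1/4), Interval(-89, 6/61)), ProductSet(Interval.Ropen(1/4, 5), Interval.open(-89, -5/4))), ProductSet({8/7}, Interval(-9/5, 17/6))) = ProductSet({8/7}, Interval.Ropen(-9/5, -5/4))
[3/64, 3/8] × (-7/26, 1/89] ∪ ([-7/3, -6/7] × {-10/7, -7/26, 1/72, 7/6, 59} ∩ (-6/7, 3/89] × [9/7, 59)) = [3/64, 3/8] × (-7/26, 1/89]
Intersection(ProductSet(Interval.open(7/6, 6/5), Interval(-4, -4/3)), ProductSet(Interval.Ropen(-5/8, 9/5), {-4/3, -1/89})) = ProductSet(Interval.open(7/6, 6/5), {-4/3})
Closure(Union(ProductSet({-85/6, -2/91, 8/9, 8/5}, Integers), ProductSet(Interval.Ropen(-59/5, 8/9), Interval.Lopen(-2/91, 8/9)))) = Union(ProductSet({-59/5, 8/9}, Interval(-2/91, 8/9)), ProductSet({-85/6, -2/91, 8/9, 8/5}, Integers), ProductSet(Interval(-59/5, 8/9), {-2/91, 8/9}), ProductSet(Interval.Ropen(-59/5, 8/9), Interval.Lopen(-2/91, 8/9)))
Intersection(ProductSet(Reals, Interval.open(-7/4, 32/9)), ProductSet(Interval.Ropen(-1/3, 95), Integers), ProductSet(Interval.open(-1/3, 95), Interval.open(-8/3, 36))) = ProductSet(Interval.open(-1/3, 95), Range(-1, 4, 1))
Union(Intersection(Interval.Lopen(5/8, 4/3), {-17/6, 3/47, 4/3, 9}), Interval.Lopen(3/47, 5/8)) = Union({4/3}, Interval.Lopen(3/47, 5/8))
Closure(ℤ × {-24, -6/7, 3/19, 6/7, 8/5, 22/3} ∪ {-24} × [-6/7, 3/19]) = ({-24} × [-6/7, 3/19]) ∪ (ℤ × {-24, -6/7, 3/19, 6/7, 8/5, 22/3})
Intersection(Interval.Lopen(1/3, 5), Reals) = Interval.Lopen(1/3, 5)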